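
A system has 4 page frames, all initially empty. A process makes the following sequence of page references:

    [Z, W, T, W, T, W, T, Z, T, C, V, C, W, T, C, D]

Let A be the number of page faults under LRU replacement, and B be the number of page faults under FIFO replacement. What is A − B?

Under LRU: F F F . . . . . . F F . F . . F → 7 faults.
Under FIFO: F F F . . . . . . F F . . . . F → 6 faults.
A − B = 7 − 6 = 1.

1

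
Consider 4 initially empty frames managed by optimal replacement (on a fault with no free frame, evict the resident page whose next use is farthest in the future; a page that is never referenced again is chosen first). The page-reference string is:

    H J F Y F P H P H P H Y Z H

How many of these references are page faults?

6

H → miss, frames (H)
J → miss, frames (H J)
F → miss, frames (H J F)
Y → miss, frames (H J F Y)
F → hit
P → miss, evict F, frames (H J Y P)
H → hit
P → hit
H → hit
P → hit
H → hit
Y → hit
Z → miss, evict P, frames (H J Y Z)
H → hit
Page faults: 6.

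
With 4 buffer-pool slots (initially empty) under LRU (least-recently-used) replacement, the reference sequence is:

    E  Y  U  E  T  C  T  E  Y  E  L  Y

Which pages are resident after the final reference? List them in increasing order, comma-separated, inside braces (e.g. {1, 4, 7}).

{E, L, T, Y}

E → miss, frames [E]
Y → miss, frames [E, Y]
U → miss, frames [E, Y, U]
E → hit
T → miss, frames [Y, U, E, T]
C → miss, evict Y, frames [U, E, T, C]
T → hit
E → hit
Y → miss, evict U, frames [C, T, E, Y]
E → hit
L → miss, evict C, frames [T, Y, E, L]
Y → hit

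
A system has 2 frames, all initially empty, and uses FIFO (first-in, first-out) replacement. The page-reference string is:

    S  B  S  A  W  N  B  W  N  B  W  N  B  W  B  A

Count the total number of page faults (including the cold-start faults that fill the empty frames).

S -> miss, frames {S}
B -> miss, frames {S,B}
S -> hit
A -> miss, evict S, frames {B,A}
W -> miss, evict B, frames {A,W}
N -> miss, evict A, frames {W,N}
B -> miss, evict W, frames {N,B}
W -> miss, evict N, frames {B,W}
N -> miss, evict B, frames {W,N}
B -> miss, evict W, frames {N,B}
W -> miss, evict N, frames {B,W}
N -> miss, evict B, frames {W,N}
B -> miss, evict W, frames {N,B}
W -> miss, evict N, frames {B,W}
B -> hit
A -> miss, evict B, frames {W,A}
Page faults: 14.

14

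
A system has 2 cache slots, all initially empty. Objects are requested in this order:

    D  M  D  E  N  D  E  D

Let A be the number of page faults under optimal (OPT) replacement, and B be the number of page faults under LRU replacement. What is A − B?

Under OPT: F F . F F . F . → 5 faults.
Under LRU: F F . F F F F . → 6 faults.
A − B = 5 − 6 = -1.

-1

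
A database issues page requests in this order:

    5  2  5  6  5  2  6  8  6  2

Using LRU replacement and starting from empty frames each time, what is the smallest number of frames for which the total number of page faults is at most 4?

3

f=1: 10 faults
f=2: 7 faults
f=3: 4 faults
f=4: 4 faults
Smallest f with faults ≤ 4 is 3.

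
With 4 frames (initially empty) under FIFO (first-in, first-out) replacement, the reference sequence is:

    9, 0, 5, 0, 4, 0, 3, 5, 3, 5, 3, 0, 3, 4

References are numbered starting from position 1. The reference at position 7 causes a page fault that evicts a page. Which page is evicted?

9

pos 1: 9 -> miss, frames [9]
pos 2: 0 -> miss, frames [9, 0]
pos 3: 5 -> miss, frames [9, 0, 5]
pos 4: 0 -> hit
pos 5: 4 -> miss, frames [9, 0, 5, 4]
pos 6: 0 -> hit
pos 7: 3 -> miss, evict 9, frames [0, 5, 4, 3]
At position 7, page 9 is evicted.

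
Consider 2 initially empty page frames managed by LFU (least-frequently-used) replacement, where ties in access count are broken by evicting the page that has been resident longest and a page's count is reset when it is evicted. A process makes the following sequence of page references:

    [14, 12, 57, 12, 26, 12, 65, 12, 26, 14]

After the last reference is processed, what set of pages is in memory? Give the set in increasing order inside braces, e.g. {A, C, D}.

{12, 14}

14 -> miss, frames (14)
12 -> miss, frames (14 12)
57 -> miss, evict 14, frames (12 57)
12 -> hit
26 -> miss, evict 57, frames (12 26)
12 -> hit
65 -> miss, evict 26, frames (12 65)
12 -> hit
26 -> miss, evict 65, frames (12 26)
14 -> miss, evict 26, frames (12 14)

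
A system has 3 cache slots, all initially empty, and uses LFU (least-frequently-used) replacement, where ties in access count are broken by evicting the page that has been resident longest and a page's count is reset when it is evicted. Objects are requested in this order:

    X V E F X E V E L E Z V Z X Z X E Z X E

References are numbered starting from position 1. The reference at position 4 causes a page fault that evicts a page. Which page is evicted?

pos 1: X -> miss, frames {X}
pos 2: V -> miss, frames {X,V}
pos 3: E -> miss, frames {X,V,E}
pos 4: F -> miss, evict X, frames {V,E,F}
At position 4, page X is evicted.

X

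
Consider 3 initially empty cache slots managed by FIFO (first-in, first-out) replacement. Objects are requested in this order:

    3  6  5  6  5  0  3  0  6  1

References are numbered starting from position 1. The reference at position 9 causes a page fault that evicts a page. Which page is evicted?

5

pos 1: 3: miss, frames (3)
pos 2: 6: miss, frames (3 6)
pos 3: 5: miss, frames (3 6 5)
pos 4: 6: hit
pos 5: 5: hit
pos 6: 0: miss, evict 3, frames (6 5 0)
pos 7: 3: miss, evict 6, frames (5 0 3)
pos 8: 0: hit
pos 9: 6: miss, evict 5, frames (0 3 6)
At position 9, page 5 is evicted.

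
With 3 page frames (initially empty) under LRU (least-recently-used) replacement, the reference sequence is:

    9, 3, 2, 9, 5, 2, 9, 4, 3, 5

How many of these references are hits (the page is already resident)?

9 → fault, frames [9]
3 → fault, frames [9, 3]
2 → fault, frames [9, 3, 2]
9 → hit
5 → fault, evict 3, frames [2, 9, 5]
2 → hit
9 → hit
4 → fault, evict 5, frames [2, 9, 4]
3 → fault, evict 2, frames [9, 4, 3]
5 → fault, evict 9, frames [4, 3, 5]
Hits: 3.

3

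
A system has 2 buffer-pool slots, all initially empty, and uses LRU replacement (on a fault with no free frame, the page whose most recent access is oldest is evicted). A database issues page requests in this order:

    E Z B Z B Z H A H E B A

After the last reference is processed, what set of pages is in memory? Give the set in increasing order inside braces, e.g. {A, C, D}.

E -> fault, frames (E)
Z -> fault, frames (E Z)
B -> fault, evict E, frames (Z B)
Z -> hit
B -> hit
Z -> hit
H -> fault, evict B, frames (Z H)
A -> fault, evict Z, frames (H A)
H -> hit
E -> fault, evict A, frames (H E)
B -> fault, evict H, frames (E B)
A -> fault, evict E, frames (B A)

{A, B}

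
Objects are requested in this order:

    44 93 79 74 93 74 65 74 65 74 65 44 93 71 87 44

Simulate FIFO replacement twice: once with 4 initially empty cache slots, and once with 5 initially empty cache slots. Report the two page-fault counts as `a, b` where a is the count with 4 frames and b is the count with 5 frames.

4 frames: F F F F . . F . . . . F F F F . → 9 faults.
5 frames: F F F F . . F . . . . . . F F F → 8 faults.
8 < 9: adding a frame reduced faults, as is typical.

9, 8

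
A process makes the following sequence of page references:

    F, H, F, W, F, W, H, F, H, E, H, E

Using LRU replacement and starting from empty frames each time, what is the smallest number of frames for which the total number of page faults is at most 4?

3

f=1: 12 faults
f=2: 6 faults
f=3: 4 faults
f=4: 4 faults
Smallest f with faults ≤ 4 is 3.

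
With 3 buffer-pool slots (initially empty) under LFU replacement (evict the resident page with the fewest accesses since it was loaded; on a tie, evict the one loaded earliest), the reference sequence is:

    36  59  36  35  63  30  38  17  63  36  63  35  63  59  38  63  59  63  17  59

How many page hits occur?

36: miss, frames {36}
59: miss, frames {36,59}
36: hit
35: miss, frames {36,59,35}
63: miss, evict 59, frames {36,35,63}
30: miss, evict 35, frames {36,63,30}
38: miss, evict 63, frames {36,30,38}
17: miss, evict 30, frames {36,38,17}
63: miss, evict 38, frames {36,17,63}
36: hit
63: hit
35: miss, evict 17, frames {36,63,35}
63: hit
59: miss, evict 35, frames {36,63,59}
38: miss, evict 59, frames {36,63,38}
63: hit
59: miss, evict 38, frames {36,63,59}
63: hit
17: miss, evict 59, frames {36,63,17}
59: miss, evict 17, frames {36,63,59}
Hits: 6.

6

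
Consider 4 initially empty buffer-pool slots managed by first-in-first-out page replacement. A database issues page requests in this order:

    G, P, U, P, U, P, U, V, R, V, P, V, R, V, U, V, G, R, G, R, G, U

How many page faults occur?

6

G -> fault, frames [G]
P -> fault, frames [G, P]
U -> fault, frames [G, P, U]
P -> hit
U -> hit
P -> hit
U -> hit
V -> fault, frames [G, P, U, V]
R -> fault, evict G, frames [P, U, V, R]
V -> hit
P -> hit
V -> hit
R -> hit
V -> hit
U -> hit
V -> hit
G -> fault, evict P, frames [U, V, R, G]
R -> hit
G -> hit
R -> hit
G -> hit
U -> hit
Page faults: 6.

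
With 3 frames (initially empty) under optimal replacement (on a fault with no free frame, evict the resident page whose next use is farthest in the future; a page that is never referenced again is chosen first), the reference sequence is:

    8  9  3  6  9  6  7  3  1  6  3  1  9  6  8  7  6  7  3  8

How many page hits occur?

8: fault, frames {8}
9: fault, frames {8,9}
3: fault, frames {8,9,3}
6: fault, evict 8, frames {9,3,6}
9: hit
6: hit
7: fault, evict 9, frames {3,6,7}
3: hit
1: fault, evict 7, frames {3,6,1}
6: hit
3: hit
1: hit
9: fault, evict 1, frames {3,6,9}
6: hit
8: fault, evict 9, frames {3,6,8}
7: fault, evict 8, frames {3,6,7}
6: hit
7: hit
3: hit
8: fault, evict 7, frames {3,6,8}
Hits: 10.

10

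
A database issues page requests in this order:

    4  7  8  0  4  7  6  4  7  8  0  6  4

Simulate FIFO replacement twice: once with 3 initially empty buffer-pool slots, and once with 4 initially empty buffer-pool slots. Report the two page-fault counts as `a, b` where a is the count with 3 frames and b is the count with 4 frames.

3 frames: F F F F F F F . . F F . F → 10 faults.
4 frames: F F F F . . F F F F F F F → 11 faults.
11 > 10: adding a frame increased faults — Belady's anomaly.

10, 11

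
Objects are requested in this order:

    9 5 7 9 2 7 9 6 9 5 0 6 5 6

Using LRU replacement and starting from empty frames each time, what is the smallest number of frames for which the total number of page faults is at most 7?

4

f=1: 14 faults
f=2: 12 faults
f=3: 8 faults
f=4: 7 faults
f=5: 6 faults
f=6: 6 faults
Smallest f with faults ≤ 7 is 4.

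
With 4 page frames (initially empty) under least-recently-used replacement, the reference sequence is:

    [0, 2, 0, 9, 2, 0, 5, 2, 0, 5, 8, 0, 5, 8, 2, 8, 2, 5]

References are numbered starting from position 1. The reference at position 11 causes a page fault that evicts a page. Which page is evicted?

9

pos 1: 0 → miss, frames (0)
pos 2: 2 → miss, frames (0 2)
pos 3: 0 → hit
pos 4: 9 → miss, frames (2 0 9)
pos 5: 2 → hit
pos 6: 0 → hit
pos 7: 5 → miss, frames (9 2 0 5)
pos 8: 2 → hit
pos 9: 0 → hit
pos 10: 5 → hit
pos 11: 8 → miss, evict 9, frames (2 0 5 8)
At position 11, page 9 is evicted.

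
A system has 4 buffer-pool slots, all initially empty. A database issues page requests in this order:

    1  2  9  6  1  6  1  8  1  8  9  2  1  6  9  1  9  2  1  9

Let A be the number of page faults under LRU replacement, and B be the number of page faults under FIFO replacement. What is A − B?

Under LRU: F F F F . . . F . . . F . F . . . . . . → 7 faults.
Under FIFO: F F F F . . . F F . . F . . F . . . . . → 8 faults.
A − B = 7 − 8 = -1.

-1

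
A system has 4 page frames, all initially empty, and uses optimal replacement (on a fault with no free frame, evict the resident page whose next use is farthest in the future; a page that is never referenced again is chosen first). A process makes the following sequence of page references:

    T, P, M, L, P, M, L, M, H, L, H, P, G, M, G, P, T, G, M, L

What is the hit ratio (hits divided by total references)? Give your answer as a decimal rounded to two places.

T -> fault, frames (T)
P -> fault, frames (T P)
M -> fault, frames (T P M)
L -> fault, frames (T P M L)
P -> hit
M -> hit
L -> hit
M -> hit
H -> fault, evict T, frames (P M L H)
L -> hit
H -> hit
P -> hit
G -> fault, evict H, frames (P M L G)
M -> hit
G -> hit
P -> hit
T -> fault, evict P, frames (M L G T)
G -> hit
M -> hit
L -> hit
Hits: 13 of 20 references → 13/20 = 0.6500.

0.65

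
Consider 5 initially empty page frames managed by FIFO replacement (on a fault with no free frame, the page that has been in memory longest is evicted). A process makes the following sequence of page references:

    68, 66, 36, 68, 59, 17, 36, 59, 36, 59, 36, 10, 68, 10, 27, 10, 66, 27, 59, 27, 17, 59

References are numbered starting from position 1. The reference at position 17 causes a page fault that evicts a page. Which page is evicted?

pos 1: 68: fault, frames (68)
pos 2: 66: fault, frames (68 66)
pos 3: 36: fault, frames (68 66 36)
pos 4: 68: hit
pos 5: 59: fault, frames (68 66 36 59)
pos 6: 17: fault, frames (68 66 36 59 17)
pos 7: 36: hit
pos 8: 59: hit
pos 9: 36: hit
pos 10: 59: hit
pos 11: 36: hit
pos 12: 10: fault, evict 68, frames (66 36 59 17 10)
pos 13: 68: fault, evict 66, frames (36 59 17 10 68)
pos 14: 10: hit
pos 15: 27: fault, evict 36, frames (59 17 10 68 27)
pos 16: 10: hit
pos 17: 66: fault, evict 59, frames (17 10 68 27 66)
At position 17, page 59 is evicted.

59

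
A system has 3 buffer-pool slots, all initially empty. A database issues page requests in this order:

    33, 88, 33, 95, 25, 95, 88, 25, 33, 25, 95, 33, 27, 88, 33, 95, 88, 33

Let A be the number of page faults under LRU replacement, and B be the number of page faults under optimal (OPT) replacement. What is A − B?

3

Under LRU: F F . F F . F . F . F . F F . F . . → 10 faults.
Under OPT: F F . F F . . . F . . . F F . . . . → 7 faults.
A − B = 10 − 7 = 3.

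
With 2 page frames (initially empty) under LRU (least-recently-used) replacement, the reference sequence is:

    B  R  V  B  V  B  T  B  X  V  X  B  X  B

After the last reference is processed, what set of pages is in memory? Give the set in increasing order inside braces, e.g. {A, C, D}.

{B, X}

B → miss, frames [B]
R → miss, frames [B, R]
V → miss, evict B, frames [R, V]
B → miss, evict R, frames [V, B]
V → hit
B → hit
T → miss, evict V, frames [B, T]
B → hit
X → miss, evict T, frames [B, X]
V → miss, evict B, frames [X, V]
X → hit
B → miss, evict V, frames [X, B]
X → hit
B → hit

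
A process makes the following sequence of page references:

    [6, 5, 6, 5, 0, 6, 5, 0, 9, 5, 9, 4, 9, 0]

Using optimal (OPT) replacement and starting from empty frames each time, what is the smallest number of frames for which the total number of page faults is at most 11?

2

f=1: 14 faults
f=2: 7 faults
f=3: 5 faults
f=4: 5 faults
f=5: 5 faults
Smallest f with faults ≤ 11 is 2.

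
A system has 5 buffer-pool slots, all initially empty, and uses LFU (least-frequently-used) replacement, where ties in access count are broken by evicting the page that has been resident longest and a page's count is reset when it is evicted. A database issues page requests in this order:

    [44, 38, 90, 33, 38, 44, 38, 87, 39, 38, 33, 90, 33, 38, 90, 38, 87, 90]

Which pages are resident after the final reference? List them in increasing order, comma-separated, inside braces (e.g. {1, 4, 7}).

44 -> miss, frames (44)
38 -> miss, frames (44 38)
90 -> miss, frames (44 38 90)
33 -> miss, frames (44 38 90 33)
38 -> hit
44 -> hit
38 -> hit
87 -> miss, frames (44 38 90 33 87)
39 -> miss, evict 90, frames (44 38 33 87 39)
38 -> hit
33 -> hit
90 -> miss, evict 87, frames (44 38 33 39 90)
33 -> hit
38 -> hit
90 -> hit
38 -> hit
87 -> miss, evict 39, frames (44 38 33 90 87)
90 -> hit

{33, 38, 44, 87, 90}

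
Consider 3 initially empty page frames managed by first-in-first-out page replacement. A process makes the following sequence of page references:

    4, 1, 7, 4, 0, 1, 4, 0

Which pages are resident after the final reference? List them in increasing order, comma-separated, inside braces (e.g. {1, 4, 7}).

{0, 4, 7}

4 → miss, frames (4)
1 → miss, frames (4 1)
7 → miss, frames (4 1 7)
4 → hit
0 → miss, evict 4, frames (1 7 0)
1 → hit
4 → miss, evict 1, frames (7 0 4)
0 → hit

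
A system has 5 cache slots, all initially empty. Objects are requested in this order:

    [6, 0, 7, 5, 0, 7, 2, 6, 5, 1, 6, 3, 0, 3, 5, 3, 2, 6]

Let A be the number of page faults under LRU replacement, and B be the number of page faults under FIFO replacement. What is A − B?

Under LRU: F F F F . . F . . F . F F . . . F . → 9 faults.
Under FIFO: F F F F . . F . . F F F F . F . F . → 11 faults.
A − B = 9 − 11 = -2.

-2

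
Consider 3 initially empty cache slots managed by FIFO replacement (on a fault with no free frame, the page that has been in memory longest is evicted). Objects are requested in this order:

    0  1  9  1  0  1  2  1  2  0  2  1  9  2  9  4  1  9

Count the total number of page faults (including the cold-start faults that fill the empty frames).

0 → miss, frames (0)
1 → miss, frames (0 1)
9 → miss, frames (0 1 9)
1 → hit
0 → hit
1 → hit
2 → miss, evict 0, frames (1 9 2)
1 → hit
2 → hit
0 → miss, evict 1, frames (9 2 0)
2 → hit
1 → miss, evict 9, frames (2 0 1)
9 → miss, evict 2, frames (0 1 9)
2 → miss, evict 0, frames (1 9 2)
9 → hit
4 → miss, evict 1, frames (9 2 4)
1 → miss, evict 9, frames (2 4 1)
9 → miss, evict 2, frames (4 1 9)
Page faults: 11.

11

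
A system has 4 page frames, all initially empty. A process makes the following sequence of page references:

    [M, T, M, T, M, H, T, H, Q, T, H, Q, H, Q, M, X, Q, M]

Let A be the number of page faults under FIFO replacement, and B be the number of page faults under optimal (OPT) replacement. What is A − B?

1

Under FIFO: F F . . . F . . F . . . . . . F . F → 6 faults.
Under OPT: F F . . . F . . F . . . . . . F . . → 5 faults.
A − B = 6 − 5 = 1.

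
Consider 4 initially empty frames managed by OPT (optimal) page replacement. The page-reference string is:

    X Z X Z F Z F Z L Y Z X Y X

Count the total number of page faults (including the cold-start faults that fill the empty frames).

X -> fault, frames {X}
Z -> fault, frames {X,Z}
X -> hit
Z -> hit
F -> fault, frames {X,Z,F}
Z -> hit
F -> hit
Z -> hit
L -> fault, frames {X,Z,F,L}
Y -> fault, evict L, frames {X,Z,F,Y}
Z -> hit
X -> hit
Y -> hit
X -> hit
Page faults: 5.

5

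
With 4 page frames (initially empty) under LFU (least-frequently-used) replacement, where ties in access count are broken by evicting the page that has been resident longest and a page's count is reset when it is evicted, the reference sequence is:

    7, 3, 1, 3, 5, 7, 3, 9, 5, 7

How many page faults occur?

7: miss, frames {7}
3: miss, frames {7,3}
1: miss, frames {7,3,1}
3: hit
5: miss, frames {7,3,1,5}
7: hit
3: hit
9: miss, evict 1, frames {7,3,5,9}
5: hit
7: hit
Page faults: 5.

5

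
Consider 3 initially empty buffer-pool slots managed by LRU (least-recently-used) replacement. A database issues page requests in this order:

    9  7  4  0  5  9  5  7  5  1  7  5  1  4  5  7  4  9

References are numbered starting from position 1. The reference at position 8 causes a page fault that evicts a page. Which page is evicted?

pos 1: 9 → fault, frames {9}
pos 2: 7 → fault, frames {9,7}
pos 3: 4 → fault, frames {9,7,4}
pos 4: 0 → fault, evict 9, frames {7,4,0}
pos 5: 5 → fault, evict 7, frames {4,0,5}
pos 6: 9 → fault, evict 4, frames {0,5,9}
pos 7: 5 → hit
pos 8: 7 → fault, evict 0, frames {9,5,7}
At position 8, page 0 is evicted.

0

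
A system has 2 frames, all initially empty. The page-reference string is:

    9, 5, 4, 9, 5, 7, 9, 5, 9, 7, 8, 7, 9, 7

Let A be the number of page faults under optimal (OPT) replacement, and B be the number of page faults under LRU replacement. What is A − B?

-2

Under OPT: F F F . F F . F . F F . F . → 9 faults.
Under LRU: F F F F F F F F . F F . F . → 11 faults.
A − B = 9 − 11 = -2.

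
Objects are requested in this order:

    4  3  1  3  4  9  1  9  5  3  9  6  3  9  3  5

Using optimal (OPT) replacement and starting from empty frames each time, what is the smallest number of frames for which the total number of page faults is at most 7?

3

f=1: 16 faults
f=2: 10 faults
f=3: 7 faults
f=4: 6 faults
f=5: 6 faults
f=6: 6 faults
Smallest f with faults ≤ 7 is 3.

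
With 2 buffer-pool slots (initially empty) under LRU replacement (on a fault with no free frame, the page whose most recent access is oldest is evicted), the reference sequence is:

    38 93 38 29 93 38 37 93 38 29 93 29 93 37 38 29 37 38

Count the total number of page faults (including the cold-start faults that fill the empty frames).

15

38 -> miss, frames (38)
93 -> miss, frames (38 93)
38 -> hit
29 -> miss, evict 93, frames (38 29)
93 -> miss, evict 38, frames (29 93)
38 -> miss, evict 29, frames (93 38)
37 -> miss, evict 93, frames (38 37)
93 -> miss, evict 38, frames (37 93)
38 -> miss, evict 37, frames (93 38)
29 -> miss, evict 93, frames (38 29)
93 -> miss, evict 38, frames (29 93)
29 -> hit
93 -> hit
37 -> miss, evict 29, frames (93 37)
38 -> miss, evict 93, frames (37 38)
29 -> miss, evict 37, frames (38 29)
37 -> miss, evict 38, frames (29 37)
38 -> miss, evict 29, frames (37 38)
Page faults: 15.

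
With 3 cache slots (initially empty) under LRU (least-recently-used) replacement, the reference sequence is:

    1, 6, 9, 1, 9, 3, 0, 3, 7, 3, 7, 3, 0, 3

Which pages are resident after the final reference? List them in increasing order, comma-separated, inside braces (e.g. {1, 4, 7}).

{0, 3, 7}

1: fault, frames (1)
6: fault, frames (1 6)
9: fault, frames (1 6 9)
1: hit
9: hit
3: fault, evict 6, frames (1 9 3)
0: fault, evict 1, frames (9 3 0)
3: hit
7: fault, evict 9, frames (0 3 7)
3: hit
7: hit
3: hit
0: hit
3: hit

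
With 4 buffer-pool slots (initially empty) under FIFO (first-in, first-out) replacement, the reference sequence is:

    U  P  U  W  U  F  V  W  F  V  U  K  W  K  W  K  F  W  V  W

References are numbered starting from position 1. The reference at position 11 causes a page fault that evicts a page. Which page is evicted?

pos 1: U -> fault, frames (U)
pos 2: P -> fault, frames (U P)
pos 3: U -> hit
pos 4: W -> fault, frames (U P W)
pos 5: U -> hit
pos 6: F -> fault, frames (U P W F)
pos 7: V -> fault, evict U, frames (P W F V)
pos 8: W -> hit
pos 9: F -> hit
pos 10: V -> hit
pos 11: U -> fault, evict P, frames (W F V U)
At position 11, page P is evicted.

P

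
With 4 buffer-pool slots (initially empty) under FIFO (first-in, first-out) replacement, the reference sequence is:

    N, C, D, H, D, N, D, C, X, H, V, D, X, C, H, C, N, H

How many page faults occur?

N → miss, frames {N}
C → miss, frames {N,C}
D → miss, frames {N,C,D}
H → miss, frames {N,C,D,H}
D → hit
N → hit
D → hit
C → hit
X → miss, evict N, frames {C,D,H,X}
H → hit
V → miss, evict C, frames {D,H,X,V}
D → hit
X → hit
C → miss, evict D, frames {H,X,V,C}
H → hit
C → hit
N → miss, evict H, frames {X,V,C,N}
H → miss, evict X, frames {V,C,N,H}
Page faults: 9.

9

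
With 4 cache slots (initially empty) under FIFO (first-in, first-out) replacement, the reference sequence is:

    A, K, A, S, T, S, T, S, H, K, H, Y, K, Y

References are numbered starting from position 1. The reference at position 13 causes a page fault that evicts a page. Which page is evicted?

S

pos 1: A → miss, frames [A]
pos 2: K → miss, frames [A, K]
pos 3: A → hit
pos 4: S → miss, frames [A, K, S]
pos 5: T → miss, frames [A, K, S, T]
pos 6: S → hit
pos 7: T → hit
pos 8: S → hit
pos 9: H → miss, evict A, frames [K, S, T, H]
pos 10: K → hit
pos 11: H → hit
pos 12: Y → miss, evict K, frames [S, T, H, Y]
pos 13: K → miss, evict S, frames [T, H, Y, K]
At position 13, page S is evicted.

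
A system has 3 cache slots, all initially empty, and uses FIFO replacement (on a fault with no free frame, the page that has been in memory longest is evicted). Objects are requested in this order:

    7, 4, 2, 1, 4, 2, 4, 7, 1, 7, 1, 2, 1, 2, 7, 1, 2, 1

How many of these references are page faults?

7 -> fault, frames [7]
4 -> fault, frames [7, 4]
2 -> fault, frames [7, 4, 2]
1 -> fault, evict 7, frames [4, 2, 1]
4 -> hit
2 -> hit
4 -> hit
7 -> fault, evict 4, frames [2, 1, 7]
1 -> hit
7 -> hit
1 -> hit
2 -> hit
1 -> hit
2 -> hit
7 -> hit
1 -> hit
2 -> hit
1 -> hit
Page faults: 5.

5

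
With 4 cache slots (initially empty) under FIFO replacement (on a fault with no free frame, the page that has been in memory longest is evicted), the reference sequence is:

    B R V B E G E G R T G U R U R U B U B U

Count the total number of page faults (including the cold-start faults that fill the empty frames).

B → miss, frames [B]
R → miss, frames [B, R]
V → miss, frames [B, R, V]
B → hit
E → miss, frames [B, R, V, E]
G → miss, evict B, frames [R, V, E, G]
E → hit
G → hit
R → hit
T → miss, evict R, frames [V, E, G, T]
G → hit
U → miss, evict V, frames [E, G, T, U]
R → miss, evict E, frames [G, T, U, R]
U → hit
R → hit
U → hit
B → miss, evict G, frames [T, U, R, B]
U → hit
B → hit
U → hit
Page faults: 9.

9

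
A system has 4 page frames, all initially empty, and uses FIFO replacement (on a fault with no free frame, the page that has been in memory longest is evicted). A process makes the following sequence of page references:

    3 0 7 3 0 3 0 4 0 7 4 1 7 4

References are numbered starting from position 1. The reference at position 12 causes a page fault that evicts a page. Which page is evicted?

pos 1: 3: miss, frames [3]
pos 2: 0: miss, frames [3, 0]
pos 3: 7: miss, frames [3, 0, 7]
pos 4: 3: hit
pos 5: 0: hit
pos 6: 3: hit
pos 7: 0: hit
pos 8: 4: miss, frames [3, 0, 7, 4]
pos 9: 0: hit
pos 10: 7: hit
pos 11: 4: hit
pos 12: 1: miss, evict 3, frames [0, 7, 4, 1]
At position 12, page 3 is evicted.

3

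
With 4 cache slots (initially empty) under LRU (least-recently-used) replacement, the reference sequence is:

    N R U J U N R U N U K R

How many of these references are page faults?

5

N → miss, frames {N}
R → miss, frames {N,R}
U → miss, frames {N,R,U}
J → miss, frames {N,R,U,J}
U → hit
N → hit
R → hit
U → hit
N → hit
U → hit
K → miss, evict J, frames {R,N,U,K}
R → hit
Page faults: 5.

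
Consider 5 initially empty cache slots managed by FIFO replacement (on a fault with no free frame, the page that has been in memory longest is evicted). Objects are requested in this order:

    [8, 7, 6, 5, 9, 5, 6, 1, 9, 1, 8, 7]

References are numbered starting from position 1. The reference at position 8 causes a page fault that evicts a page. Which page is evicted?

8

pos 1: 8: miss, frames {8}
pos 2: 7: miss, frames {8,7}
pos 3: 6: miss, frames {8,7,6}
pos 4: 5: miss, frames {8,7,6,5}
pos 5: 9: miss, frames {8,7,6,5,9}
pos 6: 5: hit
pos 7: 6: hit
pos 8: 1: miss, evict 8, frames {7,6,5,9,1}
At position 8, page 8 is evicted.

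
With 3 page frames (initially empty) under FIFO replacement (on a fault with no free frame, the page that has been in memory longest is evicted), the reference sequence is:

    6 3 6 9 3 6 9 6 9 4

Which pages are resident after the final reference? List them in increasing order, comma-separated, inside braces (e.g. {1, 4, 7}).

{3, 4, 9}

6 -> fault, frames [6]
3 -> fault, frames [6, 3]
6 -> hit
9 -> fault, frames [6, 3, 9]
3 -> hit
6 -> hit
9 -> hit
6 -> hit
9 -> hit
4 -> fault, evict 6, frames [3, 9, 4]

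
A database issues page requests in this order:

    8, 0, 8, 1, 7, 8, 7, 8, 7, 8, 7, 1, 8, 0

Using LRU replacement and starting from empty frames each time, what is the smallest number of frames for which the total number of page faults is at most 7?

3

f=1: 14 faults
f=2: 8 faults
f=3: 5 faults
f=4: 4 faults
Smallest f with faults ≤ 7 is 3.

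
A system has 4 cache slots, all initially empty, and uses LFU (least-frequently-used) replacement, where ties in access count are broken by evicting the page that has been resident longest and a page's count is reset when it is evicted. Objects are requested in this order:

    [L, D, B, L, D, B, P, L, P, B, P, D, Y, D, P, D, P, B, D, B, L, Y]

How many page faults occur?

7

L → miss, frames (L)
D → miss, frames (L D)
B → miss, frames (L D B)
L → hit
D → hit
B → hit
P → miss, frames (L D B P)
L → hit
P → hit
B → hit
P → hit
D → hit
Y → miss, evict L, frames (D B P Y)
D → hit
P → hit
D → hit
P → hit
B → hit
D → hit
B → hit
L → miss, evict Y, frames (D B P L)
Y → miss, evict L, frames (D B P Y)
Page faults: 7.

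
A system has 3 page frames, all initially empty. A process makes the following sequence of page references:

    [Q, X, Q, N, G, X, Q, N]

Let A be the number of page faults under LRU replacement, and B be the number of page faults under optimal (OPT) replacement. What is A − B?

2

Under LRU: F F . F F F F F → 7 faults.
Under OPT: F F . F F . . F → 5 faults.
A − B = 7 − 5 = 2.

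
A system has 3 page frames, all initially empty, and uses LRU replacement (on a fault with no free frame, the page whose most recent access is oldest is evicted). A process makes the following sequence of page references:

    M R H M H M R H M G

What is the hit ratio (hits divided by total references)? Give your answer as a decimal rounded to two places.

M → fault, frames {M}
R → fault, frames {M,R}
H → fault, frames {M,R,H}
M → hit
H → hit
M → hit
R → hit
H → hit
M → hit
G → fault, evict R, frames {H,M,G}
Hits: 6 of 10 references → 6/10 = 0.6000.

0.60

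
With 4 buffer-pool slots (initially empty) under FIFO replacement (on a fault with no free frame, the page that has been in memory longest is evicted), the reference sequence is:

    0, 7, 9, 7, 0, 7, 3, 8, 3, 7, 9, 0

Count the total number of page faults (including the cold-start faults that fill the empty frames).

6

0 → miss, frames [0]
7 → miss, frames [0, 7]
9 → miss, frames [0, 7, 9]
7 → hit
0 → hit
7 → hit
3 → miss, frames [0, 7, 9, 3]
8 → miss, evict 0, frames [7, 9, 3, 8]
3 → hit
7 → hit
9 → hit
0 → miss, evict 7, frames [9, 3, 8, 0]
Page faults: 6.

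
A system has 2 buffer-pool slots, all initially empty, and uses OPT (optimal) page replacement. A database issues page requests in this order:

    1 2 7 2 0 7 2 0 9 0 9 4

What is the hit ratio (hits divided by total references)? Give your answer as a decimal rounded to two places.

1 -> miss, frames [1]
2 -> miss, frames [1, 2]
7 -> miss, evict 1, frames [2, 7]
2 -> hit
0 -> miss, evict 2, frames [7, 0]
7 -> hit
2 -> miss, evict 7, frames [0, 2]
0 -> hit
9 -> miss, evict 2, frames [0, 9]
0 -> hit
9 -> hit
4 -> miss, evict 9, frames [0, 4]
Hits: 5 of 12 references → 5/12 = 0.4167.

0.42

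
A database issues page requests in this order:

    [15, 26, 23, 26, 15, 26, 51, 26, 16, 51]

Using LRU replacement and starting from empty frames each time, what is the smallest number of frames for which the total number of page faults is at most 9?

2

f=1: 10 faults
f=2: 7 faults
f=3: 5 faults
f=4: 5 faults
f=5: 5 faults
Smallest f with faults ≤ 9 is 2.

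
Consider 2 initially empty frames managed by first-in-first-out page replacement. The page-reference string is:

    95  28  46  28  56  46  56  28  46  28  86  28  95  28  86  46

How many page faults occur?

95 -> miss, frames {95}
28 -> miss, frames {95,28}
46 -> miss, evict 95, frames {28,46}
28 -> hit
56 -> miss, evict 28, frames {46,56}
46 -> hit
56 -> hit
28 -> miss, evict 46, frames {56,28}
46 -> miss, evict 56, frames {28,46}
28 -> hit
86 -> miss, evict 28, frames {46,86}
28 -> miss, evict 46, frames {86,28}
95 -> miss, evict 86, frames {28,95}
28 -> hit
86 -> miss, evict 28, frames {95,86}
46 -> miss, evict 95, frames {86,46}
Page faults: 11.

11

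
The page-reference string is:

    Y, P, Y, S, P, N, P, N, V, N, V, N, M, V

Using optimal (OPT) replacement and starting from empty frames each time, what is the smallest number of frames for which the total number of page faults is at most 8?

2

f=1: 14 faults
f=2: 6 faults
f=3: 6 faults
f=4: 6 faults
f=5: 6 faults
f=6: 6 faults
Smallest f with faults ≤ 8 is 2.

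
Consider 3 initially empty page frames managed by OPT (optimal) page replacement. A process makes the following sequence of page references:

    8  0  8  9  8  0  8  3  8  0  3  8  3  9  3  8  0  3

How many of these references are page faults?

6

8 -> fault, frames {8}
0 -> fault, frames {8,0}
8 -> hit
9 -> fault, frames {8,0,9}
8 -> hit
0 -> hit
8 -> hit
3 -> fault, evict 9, frames {8,0,3}
8 -> hit
0 -> hit
3 -> hit
8 -> hit
3 -> hit
9 -> fault, evict 0, frames {8,3,9}
3 -> hit
8 -> hit
0 -> fault, evict 9, frames {8,3,0}
3 -> hit
Page faults: 6.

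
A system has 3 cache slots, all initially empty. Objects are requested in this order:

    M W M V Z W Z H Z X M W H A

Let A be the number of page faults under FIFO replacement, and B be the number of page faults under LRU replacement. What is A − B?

Under FIFO: F F . F F . . F . F F F F F → 10 faults.
Under LRU: F F . F F F . F . F F F F F → 11 faults.
A − B = 10 − 11 = -1.

-1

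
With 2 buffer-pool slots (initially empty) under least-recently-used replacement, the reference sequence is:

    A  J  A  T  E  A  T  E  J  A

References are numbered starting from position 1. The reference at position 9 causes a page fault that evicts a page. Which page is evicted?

T

pos 1: A → fault, frames [A]
pos 2: J → fault, frames [A, J]
pos 3: A → hit
pos 4: T → fault, evict J, frames [A, T]
pos 5: E → fault, evict A, frames [T, E]
pos 6: A → fault, evict T, frames [E, A]
pos 7: T → fault, evict E, frames [A, T]
pos 8: E → fault, evict A, frames [T, E]
pos 9: J → fault, evict T, frames [E, J]
At position 9, page T is evicted.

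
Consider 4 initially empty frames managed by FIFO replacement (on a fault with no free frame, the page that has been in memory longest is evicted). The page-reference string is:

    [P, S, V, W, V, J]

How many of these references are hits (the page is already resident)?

P → fault, frames {P}
S → fault, frames {P,S}
V → fault, frames {P,S,V}
W → fault, frames {P,S,V,W}
V → hit
J → fault, evict P, frames {S,V,W,J}
Hits: 1.

1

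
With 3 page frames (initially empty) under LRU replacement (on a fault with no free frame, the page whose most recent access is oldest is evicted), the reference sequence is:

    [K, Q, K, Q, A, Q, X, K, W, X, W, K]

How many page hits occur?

6

K: fault, frames {K}
Q: fault, frames {K,Q}
K: hit
Q: hit
A: fault, frames {K,Q,A}
Q: hit
X: fault, evict K, frames {A,Q,X}
K: fault, evict A, frames {Q,X,K}
W: fault, evict Q, frames {X,K,W}
X: hit
W: hit
K: hit
Hits: 6.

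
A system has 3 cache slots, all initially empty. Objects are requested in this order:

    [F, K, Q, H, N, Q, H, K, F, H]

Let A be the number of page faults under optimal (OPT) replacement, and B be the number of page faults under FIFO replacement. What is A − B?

Under OPT: F F F F F . . F F . → 7 faults.
Under FIFO: F F F F F . . F F F → 8 faults.
A − B = 7 − 8 = -1.

-1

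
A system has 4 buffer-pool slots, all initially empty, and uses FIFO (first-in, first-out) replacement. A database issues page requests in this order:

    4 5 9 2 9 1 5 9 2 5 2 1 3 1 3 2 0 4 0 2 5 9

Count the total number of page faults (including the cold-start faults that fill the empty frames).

11

4: fault, frames (4)
5: fault, frames (4 5)
9: fault, frames (4 5 9)
2: fault, frames (4 5 9 2)
9: hit
1: fault, evict 4, frames (5 9 2 1)
5: hit
9: hit
2: hit
5: hit
2: hit
1: hit
3: fault, evict 5, frames (9 2 1 3)
1: hit
3: hit
2: hit
0: fault, evict 9, frames (2 1 3 0)
4: fault, evict 2, frames (1 3 0 4)
0: hit
2: fault, evict 1, frames (3 0 4 2)
5: fault, evict 3, frames (0 4 2 5)
9: fault, evict 0, frames (4 2 5 9)
Page faults: 11.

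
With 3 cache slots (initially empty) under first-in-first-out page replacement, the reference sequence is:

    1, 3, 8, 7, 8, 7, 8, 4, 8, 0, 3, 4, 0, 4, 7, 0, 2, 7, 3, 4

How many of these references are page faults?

10

1 -> fault, frames (1)
3 -> fault, frames (1 3)
8 -> fault, frames (1 3 8)
7 -> fault, evict 1, frames (3 8 7)
8 -> hit
7 -> hit
8 -> hit
4 -> fault, evict 3, frames (8 7 4)
8 -> hit
0 -> fault, evict 8, frames (7 4 0)
3 -> fault, evict 7, frames (4 0 3)
4 -> hit
0 -> hit
4 -> hit
7 -> fault, evict 4, frames (0 3 7)
0 -> hit
2 -> fault, evict 0, frames (3 7 2)
7 -> hit
3 -> hit
4 -> fault, evict 3, frames (7 2 4)
Page faults: 10.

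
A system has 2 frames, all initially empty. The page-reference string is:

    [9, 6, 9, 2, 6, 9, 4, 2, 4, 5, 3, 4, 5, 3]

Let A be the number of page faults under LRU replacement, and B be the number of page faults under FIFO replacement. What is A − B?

1

Under LRU: F F . F F F F F . F F F F F → 12 faults.
Under FIFO: F F . F . F F F . F F F F F → 11 faults.
A − B = 12 − 11 = 1.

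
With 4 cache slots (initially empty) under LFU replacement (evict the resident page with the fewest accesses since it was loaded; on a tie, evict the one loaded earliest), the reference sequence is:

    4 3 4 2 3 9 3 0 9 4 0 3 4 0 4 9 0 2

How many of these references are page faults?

4 -> fault, frames {4}
3 -> fault, frames {4,3}
4 -> hit
2 -> fault, frames {4,3,2}
3 -> hit
9 -> fault, frames {4,3,2,9}
3 -> hit
0 -> fault, evict 2, frames {4,3,9,0}
9 -> hit
4 -> hit
0 -> hit
3 -> hit
4 -> hit
0 -> hit
4 -> hit
9 -> hit
0 -> hit
2 -> fault, evict 9, frames {4,3,0,2}
Page faults: 6.

6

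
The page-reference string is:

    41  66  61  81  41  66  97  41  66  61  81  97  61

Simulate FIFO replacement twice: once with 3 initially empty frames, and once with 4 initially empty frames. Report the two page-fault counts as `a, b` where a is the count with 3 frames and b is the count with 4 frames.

9, 10

3 frames: F F F F F F F . . F F . . → 9 faults.
4 frames: F F F F . . F F F F F F . → 10 faults.
10 > 9: adding a frame increased faults — Belady's anomaly.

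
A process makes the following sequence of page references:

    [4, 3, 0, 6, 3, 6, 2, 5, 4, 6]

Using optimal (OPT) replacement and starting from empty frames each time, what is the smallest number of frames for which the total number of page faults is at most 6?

3

f=1: 10 faults
f=2: 7 faults
f=3: 6 faults
f=4: 6 faults
f=5: 6 faults
f=6: 6 faults
Smallest f with faults ≤ 6 is 3.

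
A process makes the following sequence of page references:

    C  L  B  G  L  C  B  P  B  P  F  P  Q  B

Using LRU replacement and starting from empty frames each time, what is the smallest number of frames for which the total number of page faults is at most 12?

f=1: 14 faults
f=2: 11 faults
f=3: 10 faults
f=4: 7 faults
f=5: 7 faults
f=6: 7 faults
f=7: 7 faults
Smallest f with faults ≤ 12 is 2.

2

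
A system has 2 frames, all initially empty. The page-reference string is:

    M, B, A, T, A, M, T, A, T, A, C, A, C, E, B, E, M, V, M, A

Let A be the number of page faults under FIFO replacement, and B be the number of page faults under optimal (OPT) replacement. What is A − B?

2

Under FIFO: F F F F . F . F F . F F . F F . F F . F → 14 faults.
Under OPT: F F F F . F . F . . F . . F F . F F . F → 12 faults.
A − B = 14 − 12 = 2.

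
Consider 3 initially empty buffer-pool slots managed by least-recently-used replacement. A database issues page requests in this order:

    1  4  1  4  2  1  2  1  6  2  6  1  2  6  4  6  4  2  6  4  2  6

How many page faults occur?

1 → miss, frames [1]
4 → miss, frames [1, 4]
1 → hit
4 → hit
2 → miss, frames [1, 4, 2]
1 → hit
2 → hit
1 → hit
6 → miss, evict 4, frames [2, 1, 6]
2 → hit
6 → hit
1 → hit
2 → hit
6 → hit
4 → miss, evict 1, frames [2, 6, 4]
6 → hit
4 → hit
2 → hit
6 → hit
4 → hit
2 → hit
6 → hit
Page faults: 5.

5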